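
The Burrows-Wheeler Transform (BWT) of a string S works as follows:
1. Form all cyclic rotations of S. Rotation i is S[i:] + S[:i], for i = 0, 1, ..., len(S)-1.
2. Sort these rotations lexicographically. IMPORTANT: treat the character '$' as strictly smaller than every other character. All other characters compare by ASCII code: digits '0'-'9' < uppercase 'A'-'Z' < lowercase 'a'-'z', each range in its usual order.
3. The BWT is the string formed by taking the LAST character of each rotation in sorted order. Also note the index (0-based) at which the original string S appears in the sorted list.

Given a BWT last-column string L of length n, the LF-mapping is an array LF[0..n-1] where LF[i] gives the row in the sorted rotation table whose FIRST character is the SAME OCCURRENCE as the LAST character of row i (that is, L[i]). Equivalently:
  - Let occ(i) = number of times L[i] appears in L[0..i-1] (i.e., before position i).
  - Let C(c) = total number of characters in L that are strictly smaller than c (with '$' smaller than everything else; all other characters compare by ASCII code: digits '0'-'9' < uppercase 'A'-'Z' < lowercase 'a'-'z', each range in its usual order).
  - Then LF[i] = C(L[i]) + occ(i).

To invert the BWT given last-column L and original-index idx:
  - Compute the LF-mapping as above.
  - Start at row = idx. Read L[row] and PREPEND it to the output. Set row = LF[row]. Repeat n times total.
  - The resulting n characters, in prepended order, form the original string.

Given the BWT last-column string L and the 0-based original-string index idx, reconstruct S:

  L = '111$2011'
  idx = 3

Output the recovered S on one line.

Answer: 1011211$

Derivation:
LF mapping: 2 3 4 0 7 1 5 6
Walk LF starting at row 3, prepending L[row]:
  step 1: row=3, L[3]='$', prepend. Next row=LF[3]=0
  step 2: row=0, L[0]='1', prepend. Next row=LF[0]=2
  step 3: row=2, L[2]='1', prepend. Next row=LF[2]=4
  step 4: row=4, L[4]='2', prepend. Next row=LF[4]=7
  step 5: row=7, L[7]='1', prepend. Next row=LF[7]=6
  step 6: row=6, L[6]='1', prepend. Next row=LF[6]=5
  step 7: row=5, L[5]='0', prepend. Next row=LF[5]=1
  step 8: row=1, L[1]='1', prepend. Next row=LF[1]=3
Reversed output: 1011211$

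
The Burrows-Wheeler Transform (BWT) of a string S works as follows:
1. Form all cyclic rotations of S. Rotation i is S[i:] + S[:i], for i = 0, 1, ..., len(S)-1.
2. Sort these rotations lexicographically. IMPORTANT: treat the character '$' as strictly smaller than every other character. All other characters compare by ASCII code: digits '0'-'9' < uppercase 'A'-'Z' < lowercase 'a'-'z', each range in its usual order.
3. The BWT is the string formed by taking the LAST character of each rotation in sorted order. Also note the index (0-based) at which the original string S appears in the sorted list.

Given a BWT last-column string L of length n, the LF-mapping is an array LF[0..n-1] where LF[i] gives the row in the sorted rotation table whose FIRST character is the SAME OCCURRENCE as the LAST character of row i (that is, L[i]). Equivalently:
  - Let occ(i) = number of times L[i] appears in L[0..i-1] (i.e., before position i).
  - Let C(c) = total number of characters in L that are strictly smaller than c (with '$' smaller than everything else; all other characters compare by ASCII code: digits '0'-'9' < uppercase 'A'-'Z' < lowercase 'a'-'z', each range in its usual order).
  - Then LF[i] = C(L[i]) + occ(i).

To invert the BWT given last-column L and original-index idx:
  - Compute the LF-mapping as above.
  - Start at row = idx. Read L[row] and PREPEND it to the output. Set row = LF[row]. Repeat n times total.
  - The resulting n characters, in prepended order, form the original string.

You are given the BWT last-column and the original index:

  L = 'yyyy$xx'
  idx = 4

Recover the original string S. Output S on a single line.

Answer: yxyxyy$

Derivation:
LF mapping: 3 4 5 6 0 1 2
Walk LF starting at row 4, prepending L[row]:
  step 1: row=4, L[4]='$', prepend. Next row=LF[4]=0
  step 2: row=0, L[0]='y', prepend. Next row=LF[0]=3
  step 3: row=3, L[3]='y', prepend. Next row=LF[3]=6
  step 4: row=6, L[6]='x', prepend. Next row=LF[6]=2
  step 5: row=2, L[2]='y', prepend. Next row=LF[2]=5
  step 6: row=5, L[5]='x', prepend. Next row=LF[5]=1
  step 7: row=1, L[1]='y', prepend. Next row=LF[1]=4
Reversed output: yxyxyy$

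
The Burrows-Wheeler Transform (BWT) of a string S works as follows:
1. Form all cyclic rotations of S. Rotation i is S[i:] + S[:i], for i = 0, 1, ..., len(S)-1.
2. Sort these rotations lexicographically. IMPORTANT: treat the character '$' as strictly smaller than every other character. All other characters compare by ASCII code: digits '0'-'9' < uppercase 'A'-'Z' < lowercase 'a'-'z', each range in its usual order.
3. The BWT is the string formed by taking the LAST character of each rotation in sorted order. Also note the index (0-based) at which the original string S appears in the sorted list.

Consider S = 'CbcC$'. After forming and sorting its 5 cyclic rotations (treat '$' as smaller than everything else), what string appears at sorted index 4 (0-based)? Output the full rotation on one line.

Answer: cC$Cb

Derivation:
All 5 rotations (rotation i = S[i:]+S[:i]):
  rot[0] = CbcC$
  rot[1] = bcC$C
  rot[2] = cC$Cb
  rot[3] = C$Cbc
  rot[4] = $CbcC
Sorted (with $ < everything):
  sorted[0] = $CbcC
  sorted[1] = C$Cbc
  sorted[2] = CbcC$
  sorted[3] = bcC$C
  sorted[4] = cC$Cb
sorted[4] = cC$Cb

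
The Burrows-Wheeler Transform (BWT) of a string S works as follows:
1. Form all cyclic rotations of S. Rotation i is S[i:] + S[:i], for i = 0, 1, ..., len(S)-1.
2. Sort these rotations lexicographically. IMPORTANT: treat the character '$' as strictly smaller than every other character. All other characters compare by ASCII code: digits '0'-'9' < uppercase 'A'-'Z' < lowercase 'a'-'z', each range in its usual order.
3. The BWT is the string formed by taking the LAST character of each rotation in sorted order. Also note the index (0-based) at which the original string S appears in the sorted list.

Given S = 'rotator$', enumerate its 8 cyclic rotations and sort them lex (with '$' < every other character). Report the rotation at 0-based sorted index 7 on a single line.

Answer: tor$rota

Derivation:
All 8 rotations (rotation i = S[i:]+S[:i]):
  rot[0] = rotator$
  rot[1] = otator$r
  rot[2] = tator$ro
  rot[3] = ator$rot
  rot[4] = tor$rota
  rot[5] = or$rotat
  rot[6] = r$rotato
  rot[7] = $rotator
Sorted (with $ < everything):
  sorted[0] = $rotator
  sorted[1] = ator$rot
  sorted[2] = or$rotat
  sorted[3] = otator$r
  sorted[4] = r$rotato
  sorted[5] = rotator$
  sorted[6] = tator$ro
  sorted[7] = tor$rota
sorted[7] = tor$rota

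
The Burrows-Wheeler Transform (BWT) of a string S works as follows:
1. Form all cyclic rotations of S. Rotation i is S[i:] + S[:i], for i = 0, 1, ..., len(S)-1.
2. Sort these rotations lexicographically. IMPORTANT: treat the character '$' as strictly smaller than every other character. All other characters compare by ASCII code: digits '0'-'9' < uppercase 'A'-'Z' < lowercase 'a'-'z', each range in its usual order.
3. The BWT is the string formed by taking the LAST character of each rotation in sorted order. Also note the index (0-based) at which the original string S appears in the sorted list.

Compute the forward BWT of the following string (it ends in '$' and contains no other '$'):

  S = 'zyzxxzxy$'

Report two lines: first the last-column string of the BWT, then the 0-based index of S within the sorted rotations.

All 9 rotations (rotation i = S[i:]+S[:i]):
  rot[0] = zyzxxzxy$
  rot[1] = yzxxzxy$z
  rot[2] = zxxzxy$zy
  rot[3] = xxzxy$zyz
  rot[4] = xzxy$zyzx
  rot[5] = zxy$zyzxx
  rot[6] = xy$zyzxxz
  rot[7] = y$zyzxxzx
  rot[8] = $zyzxxzxy
Sorted (with $ < everything):
  sorted[0] = $zyzxxzxy  (last char: 'y')
  sorted[1] = xxzxy$zyz  (last char: 'z')
  sorted[2] = xy$zyzxxz  (last char: 'z')
  sorted[3] = xzxy$zyzx  (last char: 'x')
  sorted[4] = y$zyzxxzx  (last char: 'x')
  sorted[5] = yzxxzxy$z  (last char: 'z')
  sorted[6] = zxxzxy$zy  (last char: 'y')
  sorted[7] = zxy$zyzxx  (last char: 'x')
  sorted[8] = zyzxxzxy$  (last char: '$')
Last column: yzzxxzyx$
Original string S is at sorted index 8

Answer: yzzxxzyx$
8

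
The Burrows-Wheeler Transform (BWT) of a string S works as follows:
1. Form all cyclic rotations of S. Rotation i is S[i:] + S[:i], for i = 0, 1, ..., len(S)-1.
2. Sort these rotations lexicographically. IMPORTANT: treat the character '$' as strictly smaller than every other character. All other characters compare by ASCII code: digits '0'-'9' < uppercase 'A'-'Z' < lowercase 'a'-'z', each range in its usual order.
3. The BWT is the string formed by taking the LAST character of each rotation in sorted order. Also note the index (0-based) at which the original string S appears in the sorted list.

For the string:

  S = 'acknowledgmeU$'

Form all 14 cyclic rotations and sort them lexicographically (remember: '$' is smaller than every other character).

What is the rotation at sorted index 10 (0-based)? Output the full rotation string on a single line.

All 14 rotations (rotation i = S[i:]+S[:i]):
  rot[0] = acknowledgmeU$
  rot[1] = cknowledgmeU$a
  rot[2] = knowledgmeU$ac
  rot[3] = nowledgmeU$ack
  rot[4] = owledgmeU$ackn
  rot[5] = wledgmeU$ackno
  rot[6] = ledgmeU$acknow
  rot[7] = edgmeU$acknowl
  rot[8] = dgmeU$acknowle
  rot[9] = gmeU$acknowled
  rot[10] = meU$acknowledg
  rot[11] = eU$acknowledgm
  rot[12] = U$acknowledgme
  rot[13] = $acknowledgmeU
Sorted (with $ < everything):
  sorted[0] = $acknowledgmeU
  sorted[1] = U$acknowledgme
  sorted[2] = acknowledgmeU$
  sorted[3] = cknowledgmeU$a
  sorted[4] = dgmeU$acknowle
  sorted[5] = eU$acknowledgm
  sorted[6] = edgmeU$acknowl
  sorted[7] = gmeU$acknowled
  sorted[8] = knowledgmeU$ac
  sorted[9] = ledgmeU$acknow
  sorted[10] = meU$acknowledg
  sorted[11] = nowledgmeU$ack
  sorted[12] = owledgmeU$ackn
  sorted[13] = wledgmeU$ackno
sorted[10] = meU$acknowledg

Answer: meU$acknowledg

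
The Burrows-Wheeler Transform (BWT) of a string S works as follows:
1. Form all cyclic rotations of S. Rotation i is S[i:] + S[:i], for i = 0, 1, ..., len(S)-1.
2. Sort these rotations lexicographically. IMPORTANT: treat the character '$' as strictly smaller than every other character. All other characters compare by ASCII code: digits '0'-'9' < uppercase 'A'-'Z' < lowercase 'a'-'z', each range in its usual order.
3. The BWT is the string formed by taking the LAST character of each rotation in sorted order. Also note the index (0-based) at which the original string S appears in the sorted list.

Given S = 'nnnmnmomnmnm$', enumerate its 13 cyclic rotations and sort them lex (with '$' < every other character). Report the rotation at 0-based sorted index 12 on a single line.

All 13 rotations (rotation i = S[i:]+S[:i]):
  rot[0] = nnnmnmomnmnm$
  rot[1] = nnmnmomnmnm$n
  rot[2] = nmnmomnmnm$nn
  rot[3] = mnmomnmnm$nnn
  rot[4] = nmomnmnm$nnnm
  rot[5] = momnmnm$nnnmn
  rot[6] = omnmnm$nnnmnm
  rot[7] = mnmnm$nnnmnmo
  rot[8] = nmnm$nnnmnmom
  rot[9] = mnm$nnnmnmomn
  rot[10] = nm$nnnmnmomnm
  rot[11] = m$nnnmnmomnmn
  rot[12] = $nnnmnmomnmnm
Sorted (with $ < everything):
  sorted[0] = $nnnmnmomnmnm
  sorted[1] = m$nnnmnmomnmn
  sorted[2] = mnm$nnnmnmomn
  sorted[3] = mnmnm$nnnmnmo
  sorted[4] = mnmomnmnm$nnn
  sorted[5] = momnmnm$nnnmn
  sorted[6] = nm$nnnmnmomnm
  sorted[7] = nmnm$nnnmnmom
  sorted[8] = nmnmomnmnm$nn
  sorted[9] = nmomnmnm$nnnm
  sorted[10] = nnmnmomnmnm$n
  sorted[11] = nnnmnmomnmnm$
  sorted[12] = omnmnm$nnnmnm
sorted[12] = omnmnm$nnnmnm

Answer: omnmnm$nnnmnm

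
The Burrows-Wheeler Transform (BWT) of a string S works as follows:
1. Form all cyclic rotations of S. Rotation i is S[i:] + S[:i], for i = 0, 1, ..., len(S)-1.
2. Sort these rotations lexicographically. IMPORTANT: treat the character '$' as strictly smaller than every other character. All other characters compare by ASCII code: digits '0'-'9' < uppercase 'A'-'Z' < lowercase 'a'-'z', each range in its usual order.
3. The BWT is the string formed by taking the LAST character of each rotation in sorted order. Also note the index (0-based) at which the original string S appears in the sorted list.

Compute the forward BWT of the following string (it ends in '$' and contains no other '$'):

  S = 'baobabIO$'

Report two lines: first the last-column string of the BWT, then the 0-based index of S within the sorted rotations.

Answer: ObIbbao$a
7

Derivation:
All 9 rotations (rotation i = S[i:]+S[:i]):
  rot[0] = baobabIO$
  rot[1] = aobabIO$b
  rot[2] = obabIO$ba
  rot[3] = babIO$bao
  rot[4] = abIO$baob
  rot[5] = bIO$baoba
  rot[6] = IO$baobab
  rot[7] = O$baobabI
  rot[8] = $baobabIO
Sorted (with $ < everything):
  sorted[0] = $baobabIO  (last char: 'O')
  sorted[1] = IO$baobab  (last char: 'b')
  sorted[2] = O$baobabI  (last char: 'I')
  sorted[3] = abIO$baob  (last char: 'b')
  sorted[4] = aobabIO$b  (last char: 'b')
  sorted[5] = bIO$baoba  (last char: 'a')
  sorted[6] = babIO$bao  (last char: 'o')
  sorted[7] = baobabIO$  (last char: '$')
  sorted[8] = obabIO$ba  (last char: 'a')
Last column: ObIbbao$a
Original string S is at sorted index 7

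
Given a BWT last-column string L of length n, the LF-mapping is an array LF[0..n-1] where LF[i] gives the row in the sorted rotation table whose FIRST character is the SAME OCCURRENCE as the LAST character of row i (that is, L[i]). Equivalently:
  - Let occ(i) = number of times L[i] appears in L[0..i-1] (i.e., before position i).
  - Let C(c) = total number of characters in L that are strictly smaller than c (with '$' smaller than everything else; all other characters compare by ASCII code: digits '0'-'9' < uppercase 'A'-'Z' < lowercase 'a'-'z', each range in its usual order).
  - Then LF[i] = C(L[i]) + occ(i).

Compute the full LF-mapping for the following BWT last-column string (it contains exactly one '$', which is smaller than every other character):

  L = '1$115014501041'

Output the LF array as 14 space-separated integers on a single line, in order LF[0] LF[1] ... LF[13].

Answer: 4 0 5 6 12 1 7 10 13 2 8 3 11 9

Derivation:
Char counts: '$':1, '0':3, '1':6, '4':2, '5':2
C (first-col start): C('$')=0, C('0')=1, C('1')=4, C('4')=10, C('5')=12
L[0]='1': occ=0, LF[0]=C('1')+0=4+0=4
L[1]='$': occ=0, LF[1]=C('$')+0=0+0=0
L[2]='1': occ=1, LF[2]=C('1')+1=4+1=5
L[3]='1': occ=2, LF[3]=C('1')+2=4+2=6
L[4]='5': occ=0, LF[4]=C('5')+0=12+0=12
L[5]='0': occ=0, LF[5]=C('0')+0=1+0=1
L[6]='1': occ=3, LF[6]=C('1')+3=4+3=7
L[7]='4': occ=0, LF[7]=C('4')+0=10+0=10
L[8]='5': occ=1, LF[8]=C('5')+1=12+1=13
L[9]='0': occ=1, LF[9]=C('0')+1=1+1=2
L[10]='1': occ=4, LF[10]=C('1')+4=4+4=8
L[11]='0': occ=2, LF[11]=C('0')+2=1+2=3
L[12]='4': occ=1, LF[12]=C('4')+1=10+1=11
L[13]='1': occ=5, LF[13]=C('1')+5=4+5=9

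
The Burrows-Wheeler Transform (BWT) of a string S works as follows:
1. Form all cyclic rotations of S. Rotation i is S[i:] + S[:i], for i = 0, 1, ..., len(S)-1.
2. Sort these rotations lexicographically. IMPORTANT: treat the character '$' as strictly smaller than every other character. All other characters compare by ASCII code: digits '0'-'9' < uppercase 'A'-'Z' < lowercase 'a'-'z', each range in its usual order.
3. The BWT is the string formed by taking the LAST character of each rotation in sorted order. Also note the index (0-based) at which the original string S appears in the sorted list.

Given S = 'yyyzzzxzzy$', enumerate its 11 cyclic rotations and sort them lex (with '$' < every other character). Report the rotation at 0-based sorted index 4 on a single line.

All 11 rotations (rotation i = S[i:]+S[:i]):
  rot[0] = yyyzzzxzzy$
  rot[1] = yyzzzxzzy$y
  rot[2] = yzzzxzzy$yy
  rot[3] = zzzxzzy$yyy
  rot[4] = zzxzzy$yyyz
  rot[5] = zxzzy$yyyzz
  rot[6] = xzzy$yyyzzz
  rot[7] = zzy$yyyzzzx
  rot[8] = zy$yyyzzzxz
  rot[9] = y$yyyzzzxzz
  rot[10] = $yyyzzzxzzy
Sorted (with $ < everything):
  sorted[0] = $yyyzzzxzzy
  sorted[1] = xzzy$yyyzzz
  sorted[2] = y$yyyzzzxzz
  sorted[3] = yyyzzzxzzy$
  sorted[4] = yyzzzxzzy$y
  sorted[5] = yzzzxzzy$yy
  sorted[6] = zxzzy$yyyzz
  sorted[7] = zy$yyyzzzxz
  sorted[8] = zzxzzy$yyyz
  sorted[9] = zzy$yyyzzzx
  sorted[10] = zzzxzzy$yyy
sorted[4] = yyzzzxzzy$y

Answer: yyzzzxzzy$y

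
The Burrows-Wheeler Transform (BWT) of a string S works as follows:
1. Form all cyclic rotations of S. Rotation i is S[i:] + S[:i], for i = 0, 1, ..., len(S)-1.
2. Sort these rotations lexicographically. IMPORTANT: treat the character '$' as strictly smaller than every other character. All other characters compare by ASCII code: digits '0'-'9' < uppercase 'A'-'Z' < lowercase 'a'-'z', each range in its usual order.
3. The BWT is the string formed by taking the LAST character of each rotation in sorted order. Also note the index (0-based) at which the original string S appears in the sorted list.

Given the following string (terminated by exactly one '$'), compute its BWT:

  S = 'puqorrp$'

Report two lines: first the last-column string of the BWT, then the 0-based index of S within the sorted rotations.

Answer: pqr$urop
3

Derivation:
All 8 rotations (rotation i = S[i:]+S[:i]):
  rot[0] = puqorrp$
  rot[1] = uqorrp$p
  rot[2] = qorrp$pu
  rot[3] = orrp$puq
  rot[4] = rrp$puqo
  rot[5] = rp$puqor
  rot[6] = p$puqorr
  rot[7] = $puqorrp
Sorted (with $ < everything):
  sorted[0] = $puqorrp  (last char: 'p')
  sorted[1] = orrp$puq  (last char: 'q')
  sorted[2] = p$puqorr  (last char: 'r')
  sorted[3] = puqorrp$  (last char: '$')
  sorted[4] = qorrp$pu  (last char: 'u')
  sorted[5] = rp$puqor  (last char: 'r')
  sorted[6] = rrp$puqo  (last char: 'o')
  sorted[7] = uqorrp$p  (last char: 'p')
Last column: pqr$urop
Original string S is at sorted index 3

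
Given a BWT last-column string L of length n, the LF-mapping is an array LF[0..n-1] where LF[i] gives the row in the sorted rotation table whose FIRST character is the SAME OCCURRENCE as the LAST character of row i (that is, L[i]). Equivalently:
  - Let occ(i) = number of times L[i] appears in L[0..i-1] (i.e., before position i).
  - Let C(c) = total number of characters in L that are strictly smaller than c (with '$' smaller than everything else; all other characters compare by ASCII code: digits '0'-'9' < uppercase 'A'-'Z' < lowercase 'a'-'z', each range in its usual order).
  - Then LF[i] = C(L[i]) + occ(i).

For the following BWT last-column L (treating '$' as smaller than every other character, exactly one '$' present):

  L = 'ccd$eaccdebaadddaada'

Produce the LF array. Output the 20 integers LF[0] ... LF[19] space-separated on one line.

Answer: 8 9 12 0 18 1 10 11 13 19 7 2 3 14 15 16 4 5 17 6

Derivation:
Char counts: '$':1, 'a':6, 'b':1, 'c':4, 'd':6, 'e':2
C (first-col start): C('$')=0, C('a')=1, C('b')=7, C('c')=8, C('d')=12, C('e')=18
L[0]='c': occ=0, LF[0]=C('c')+0=8+0=8
L[1]='c': occ=1, LF[1]=C('c')+1=8+1=9
L[2]='d': occ=0, LF[2]=C('d')+0=12+0=12
L[3]='$': occ=0, LF[3]=C('$')+0=0+0=0
L[4]='e': occ=0, LF[4]=C('e')+0=18+0=18
L[5]='a': occ=0, LF[5]=C('a')+0=1+0=1
L[6]='c': occ=2, LF[6]=C('c')+2=8+2=10
L[7]='c': occ=3, LF[7]=C('c')+3=8+3=11
L[8]='d': occ=1, LF[8]=C('d')+1=12+1=13
L[9]='e': occ=1, LF[9]=C('e')+1=18+1=19
L[10]='b': occ=0, LF[10]=C('b')+0=7+0=7
L[11]='a': occ=1, LF[11]=C('a')+1=1+1=2
L[12]='a': occ=2, LF[12]=C('a')+2=1+2=3
L[13]='d': occ=2, LF[13]=C('d')+2=12+2=14
L[14]='d': occ=3, LF[14]=C('d')+3=12+3=15
L[15]='d': occ=4, LF[15]=C('d')+4=12+4=16
L[16]='a': occ=3, LF[16]=C('a')+3=1+3=4
L[17]='a': occ=4, LF[17]=C('a')+4=1+4=5
L[18]='d': occ=5, LF[18]=C('d')+5=12+5=17
L[19]='a': occ=5, LF[19]=C('a')+5=1+5=6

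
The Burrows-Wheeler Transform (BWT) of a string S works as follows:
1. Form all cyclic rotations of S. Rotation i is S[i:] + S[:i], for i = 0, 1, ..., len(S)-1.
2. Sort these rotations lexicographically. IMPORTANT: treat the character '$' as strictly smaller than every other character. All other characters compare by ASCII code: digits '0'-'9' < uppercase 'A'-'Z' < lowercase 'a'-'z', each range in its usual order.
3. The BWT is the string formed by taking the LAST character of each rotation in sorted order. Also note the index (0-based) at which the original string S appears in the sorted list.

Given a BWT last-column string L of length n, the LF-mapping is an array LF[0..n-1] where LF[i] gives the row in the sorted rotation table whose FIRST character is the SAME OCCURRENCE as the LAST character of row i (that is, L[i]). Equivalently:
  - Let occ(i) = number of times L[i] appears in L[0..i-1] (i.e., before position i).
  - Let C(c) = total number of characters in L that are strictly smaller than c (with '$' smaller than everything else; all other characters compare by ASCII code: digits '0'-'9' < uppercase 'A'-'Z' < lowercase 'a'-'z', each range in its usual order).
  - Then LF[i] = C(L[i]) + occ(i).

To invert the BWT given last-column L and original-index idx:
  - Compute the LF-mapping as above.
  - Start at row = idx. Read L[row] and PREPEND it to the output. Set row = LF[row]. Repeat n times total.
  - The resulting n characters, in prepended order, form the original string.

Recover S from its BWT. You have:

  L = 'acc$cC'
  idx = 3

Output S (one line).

Answer: cCcca$

Derivation:
LF mapping: 2 3 4 0 5 1
Walk LF starting at row 3, prepending L[row]:
  step 1: row=3, L[3]='$', prepend. Next row=LF[3]=0
  step 2: row=0, L[0]='a', prepend. Next row=LF[0]=2
  step 3: row=2, L[2]='c', prepend. Next row=LF[2]=4
  step 4: row=4, L[4]='c', prepend. Next row=LF[4]=5
  step 5: row=5, L[5]='C', prepend. Next row=LF[5]=1
  step 6: row=1, L[1]='c', prepend. Next row=LF[1]=3
Reversed output: cCcca$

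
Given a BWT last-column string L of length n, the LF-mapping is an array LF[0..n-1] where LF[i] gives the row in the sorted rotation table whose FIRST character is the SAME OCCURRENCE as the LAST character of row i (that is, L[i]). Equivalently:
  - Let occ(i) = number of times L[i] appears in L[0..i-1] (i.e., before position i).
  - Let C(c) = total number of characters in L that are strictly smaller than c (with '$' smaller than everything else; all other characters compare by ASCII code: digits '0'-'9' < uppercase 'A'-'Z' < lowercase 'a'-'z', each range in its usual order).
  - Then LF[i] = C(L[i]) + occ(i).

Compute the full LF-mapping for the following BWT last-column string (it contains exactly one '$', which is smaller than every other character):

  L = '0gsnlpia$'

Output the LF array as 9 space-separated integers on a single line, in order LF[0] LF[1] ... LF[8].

Char counts: '$':1, '0':1, 'a':1, 'g':1, 'i':1, 'l':1, 'n':1, 'p':1, 's':1
C (first-col start): C('$')=0, C('0')=1, C('a')=2, C('g')=3, C('i')=4, C('l')=5, C('n')=6, C('p')=7, C('s')=8
L[0]='0': occ=0, LF[0]=C('0')+0=1+0=1
L[1]='g': occ=0, LF[1]=C('g')+0=3+0=3
L[2]='s': occ=0, LF[2]=C('s')+0=8+0=8
L[3]='n': occ=0, LF[3]=C('n')+0=6+0=6
L[4]='l': occ=0, LF[4]=C('l')+0=5+0=5
L[5]='p': occ=0, LF[5]=C('p')+0=7+0=7
L[6]='i': occ=0, LF[6]=C('i')+0=4+0=4
L[7]='a': occ=0, LF[7]=C('a')+0=2+0=2
L[8]='$': occ=0, LF[8]=C('$')+0=0+0=0

Answer: 1 3 8 6 5 7 4 2 0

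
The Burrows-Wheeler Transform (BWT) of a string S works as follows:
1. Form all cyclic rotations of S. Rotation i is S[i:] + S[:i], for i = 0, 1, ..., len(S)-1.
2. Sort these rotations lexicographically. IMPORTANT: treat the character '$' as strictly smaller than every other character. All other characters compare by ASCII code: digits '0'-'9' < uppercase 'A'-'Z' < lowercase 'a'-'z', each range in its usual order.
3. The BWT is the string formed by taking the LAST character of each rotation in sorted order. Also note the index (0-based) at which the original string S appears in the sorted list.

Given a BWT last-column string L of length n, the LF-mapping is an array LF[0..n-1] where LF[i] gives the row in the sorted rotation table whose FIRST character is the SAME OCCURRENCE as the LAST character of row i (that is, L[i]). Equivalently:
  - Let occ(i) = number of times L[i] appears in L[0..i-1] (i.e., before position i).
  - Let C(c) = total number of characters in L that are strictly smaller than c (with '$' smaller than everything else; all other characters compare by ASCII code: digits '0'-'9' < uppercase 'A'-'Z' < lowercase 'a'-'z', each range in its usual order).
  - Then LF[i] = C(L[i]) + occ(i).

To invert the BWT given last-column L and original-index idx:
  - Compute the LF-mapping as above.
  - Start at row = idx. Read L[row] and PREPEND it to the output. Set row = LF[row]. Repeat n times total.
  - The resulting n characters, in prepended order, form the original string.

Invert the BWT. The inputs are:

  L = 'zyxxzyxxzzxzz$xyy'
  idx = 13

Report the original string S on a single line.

LF mapping: 11 7 1 2 12 8 3 4 13 14 5 15 16 0 6 9 10
Walk LF starting at row 13, prepending L[row]:
  step 1: row=13, L[13]='$', prepend. Next row=LF[13]=0
  step 2: row=0, L[0]='z', prepend. Next row=LF[0]=11
  step 3: row=11, L[11]='z', prepend. Next row=LF[11]=15
  step 4: row=15, L[15]='y', prepend. Next row=LF[15]=9
  step 5: row=9, L[9]='z', prepend. Next row=LF[9]=14
  step 6: row=14, L[14]='x', prepend. Next row=LF[14]=6
  step 7: row=6, L[6]='x', prepend. Next row=LF[6]=3
  step 8: row=3, L[3]='x', prepend. Next row=LF[3]=2
  step 9: row=2, L[2]='x', prepend. Next row=LF[2]=1
  step 10: row=1, L[1]='y', prepend. Next row=LF[1]=7
  step 11: row=7, L[7]='x', prepend. Next row=LF[7]=4
  step 12: row=4, L[4]='z', prepend. Next row=LF[4]=12
  step 13: row=12, L[12]='z', prepend. Next row=LF[12]=16
  step 14: row=16, L[16]='y', prepend. Next row=LF[16]=10
  step 15: row=10, L[10]='x', prepend. Next row=LF[10]=5
  step 16: row=5, L[5]='y', prepend. Next row=LF[5]=8
  step 17: row=8, L[8]='z', prepend. Next row=LF[8]=13
Reversed output: zyxyzzxyxxxxzyzz$

Answer: zyxyzzxyxxxxzyzz$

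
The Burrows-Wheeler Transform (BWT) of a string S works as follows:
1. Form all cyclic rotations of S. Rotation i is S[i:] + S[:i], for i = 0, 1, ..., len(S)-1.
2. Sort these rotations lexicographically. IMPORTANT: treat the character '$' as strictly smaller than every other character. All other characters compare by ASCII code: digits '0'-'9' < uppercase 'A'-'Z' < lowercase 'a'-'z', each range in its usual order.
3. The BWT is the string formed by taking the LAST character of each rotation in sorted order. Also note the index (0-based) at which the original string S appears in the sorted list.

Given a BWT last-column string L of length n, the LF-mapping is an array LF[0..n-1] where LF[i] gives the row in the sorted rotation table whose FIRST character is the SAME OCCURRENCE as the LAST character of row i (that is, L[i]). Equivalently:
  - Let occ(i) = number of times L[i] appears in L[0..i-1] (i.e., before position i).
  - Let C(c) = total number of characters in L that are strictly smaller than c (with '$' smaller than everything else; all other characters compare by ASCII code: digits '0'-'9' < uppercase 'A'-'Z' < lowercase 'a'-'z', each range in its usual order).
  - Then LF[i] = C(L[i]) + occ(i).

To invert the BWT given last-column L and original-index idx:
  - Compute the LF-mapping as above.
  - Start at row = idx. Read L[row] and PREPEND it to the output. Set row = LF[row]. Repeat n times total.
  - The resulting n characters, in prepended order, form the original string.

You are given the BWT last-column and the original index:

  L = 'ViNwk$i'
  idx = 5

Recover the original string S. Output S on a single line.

LF mapping: 2 3 1 6 5 0 4
Walk LF starting at row 5, prepending L[row]:
  step 1: row=5, L[5]='$', prepend. Next row=LF[5]=0
  step 2: row=0, L[0]='V', prepend. Next row=LF[0]=2
  step 3: row=2, L[2]='N', prepend. Next row=LF[2]=1
  step 4: row=1, L[1]='i', prepend. Next row=LF[1]=3
  step 5: row=3, L[3]='w', prepend. Next row=LF[3]=6
  step 6: row=6, L[6]='i', prepend. Next row=LF[6]=4
  step 7: row=4, L[4]='k', prepend. Next row=LF[4]=5
Reversed output: kiwiNV$

Answer: kiwiNV$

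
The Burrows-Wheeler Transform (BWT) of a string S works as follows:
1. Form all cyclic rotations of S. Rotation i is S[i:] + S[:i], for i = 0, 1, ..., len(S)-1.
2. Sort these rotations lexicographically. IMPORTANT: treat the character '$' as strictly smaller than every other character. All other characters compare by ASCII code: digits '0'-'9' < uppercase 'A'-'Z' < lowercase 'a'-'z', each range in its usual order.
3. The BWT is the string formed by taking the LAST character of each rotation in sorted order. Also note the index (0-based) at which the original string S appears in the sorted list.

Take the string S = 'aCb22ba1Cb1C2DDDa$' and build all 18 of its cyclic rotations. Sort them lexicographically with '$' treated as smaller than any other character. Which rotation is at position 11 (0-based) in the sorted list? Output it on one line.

All 18 rotations (rotation i = S[i:]+S[:i]):
  rot[0] = aCb22ba1Cb1C2DDDa$
  rot[1] = Cb22ba1Cb1C2DDDa$a
  rot[2] = b22ba1Cb1C2DDDa$aC
  rot[3] = 22ba1Cb1C2DDDa$aCb
  rot[4] = 2ba1Cb1C2DDDa$aCb2
  rot[5] = ba1Cb1C2DDDa$aCb22
  rot[6] = a1Cb1C2DDDa$aCb22b
  rot[7] = 1Cb1C2DDDa$aCb22ba
  rot[8] = Cb1C2DDDa$aCb22ba1
  rot[9] = b1C2DDDa$aCb22ba1C
  rot[10] = 1C2DDDa$aCb22ba1Cb
  rot[11] = C2DDDa$aCb22ba1Cb1
  rot[12] = 2DDDa$aCb22ba1Cb1C
  rot[13] = DDDa$aCb22ba1Cb1C2
  rot[14] = DDa$aCb22ba1Cb1C2D
  rot[15] = Da$aCb22ba1Cb1C2DD
  rot[16] = a$aCb22ba1Cb1C2DDD
  rot[17] = $aCb22ba1Cb1C2DDDa
Sorted (with $ < everything):
  sorted[0] = $aCb22ba1Cb1C2DDDa
  sorted[1] = 1C2DDDa$aCb22ba1Cb
  sorted[2] = 1Cb1C2DDDa$aCb22ba
  sorted[3] = 22ba1Cb1C2DDDa$aCb
  sorted[4] = 2DDDa$aCb22ba1Cb1C
  sorted[5] = 2ba1Cb1C2DDDa$aCb2
  sorted[6] = C2DDDa$aCb22ba1Cb1
  sorted[7] = Cb1C2DDDa$aCb22ba1
  sorted[8] = Cb22ba1Cb1C2DDDa$a
  sorted[9] = DDDa$aCb22ba1Cb1C2
  sorted[10] = DDa$aCb22ba1Cb1C2D
  sorted[11] = Da$aCb22ba1Cb1C2DD
  sorted[12] = a$aCb22ba1Cb1C2DDD
  sorted[13] = a1Cb1C2DDDa$aCb22b
  sorted[14] = aCb22ba1Cb1C2DDDa$
  sorted[15] = b1C2DDDa$aCb22ba1C
  sorted[16] = b22ba1Cb1C2DDDa$aC
  sorted[17] = ba1Cb1C2DDDa$aCb22
sorted[11] = Da$aCb22ba1Cb1C2DD

Answer: Da$aCb22ba1Cb1C2DD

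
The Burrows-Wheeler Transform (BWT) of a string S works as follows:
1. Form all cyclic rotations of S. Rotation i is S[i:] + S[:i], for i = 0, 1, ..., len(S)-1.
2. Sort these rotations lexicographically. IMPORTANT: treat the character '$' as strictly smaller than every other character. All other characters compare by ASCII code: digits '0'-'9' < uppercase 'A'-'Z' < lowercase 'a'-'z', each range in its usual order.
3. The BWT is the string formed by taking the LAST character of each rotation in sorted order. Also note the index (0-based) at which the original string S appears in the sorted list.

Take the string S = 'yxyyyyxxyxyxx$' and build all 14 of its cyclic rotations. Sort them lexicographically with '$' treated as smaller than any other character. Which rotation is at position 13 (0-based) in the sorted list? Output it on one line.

All 14 rotations (rotation i = S[i:]+S[:i]):
  rot[0] = yxyyyyxxyxyxx$
  rot[1] = xyyyyxxyxyxx$y
  rot[2] = yyyyxxyxyxx$yx
  rot[3] = yyyxxyxyxx$yxy
  rot[4] = yyxxyxyxx$yxyy
  rot[5] = yxxyxyxx$yxyyy
  rot[6] = xxyxyxx$yxyyyy
  rot[7] = xyxyxx$yxyyyyx
  rot[8] = yxyxx$yxyyyyxx
  rot[9] = xyxx$yxyyyyxxy
  rot[10] = yxx$yxyyyyxxyx
  rot[11] = xx$yxyyyyxxyxy
  rot[12] = x$yxyyyyxxyxyx
  rot[13] = $yxyyyyxxyxyxx
Sorted (with $ < everything):
  sorted[0] = $yxyyyyxxyxyxx
  sorted[1] = x$yxyyyyxxyxyx
  sorted[2] = xx$yxyyyyxxyxy
  sorted[3] = xxyxyxx$yxyyyy
  sorted[4] = xyxx$yxyyyyxxy
  sorted[5] = xyxyxx$yxyyyyx
  sorted[6] = xyyyyxxyxyxx$y
  sorted[7] = yxx$yxyyyyxxyx
  sorted[8] = yxxyxyxx$yxyyy
  sorted[9] = yxyxx$yxyyyyxx
  sorted[10] = yxyyyyxxyxyxx$
  sorted[11] = yyxxyxyxx$yxyy
  sorted[12] = yyyxxyxyxx$yxy
  sorted[13] = yyyyxxyxyxx$yx
sorted[13] = yyyyxxyxyxx$yx

Answer: yyyyxxyxyxx$yx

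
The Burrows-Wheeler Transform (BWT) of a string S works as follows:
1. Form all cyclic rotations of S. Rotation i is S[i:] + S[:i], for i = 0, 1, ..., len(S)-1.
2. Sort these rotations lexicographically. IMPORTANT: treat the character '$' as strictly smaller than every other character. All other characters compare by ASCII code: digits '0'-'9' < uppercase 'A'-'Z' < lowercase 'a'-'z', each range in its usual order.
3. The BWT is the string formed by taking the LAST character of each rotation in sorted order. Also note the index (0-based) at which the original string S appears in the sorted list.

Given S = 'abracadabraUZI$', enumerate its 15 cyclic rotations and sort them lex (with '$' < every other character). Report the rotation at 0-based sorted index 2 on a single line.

All 15 rotations (rotation i = S[i:]+S[:i]):
  rot[0] = abracadabraUZI$
  rot[1] = bracadabraUZI$a
  rot[2] = racadabraUZI$ab
  rot[3] = acadabraUZI$abr
  rot[4] = cadabraUZI$abra
  rot[5] = adabraUZI$abrac
  rot[6] = dabraUZI$abraca
  rot[7] = abraUZI$abracad
  rot[8] = braUZI$abracada
  rot[9] = raUZI$abracadab
  rot[10] = aUZI$abracadabr
  rot[11] = UZI$abracadabra
  rot[12] = ZI$abracadabraU
  rot[13] = I$abracadabraUZ
  rot[14] = $abracadabraUZI
Sorted (with $ < everything):
  sorted[0] = $abracadabraUZI
  sorted[1] = I$abracadabraUZ
  sorted[2] = UZI$abracadabra
  sorted[3] = ZI$abracadabraU
  sorted[4] = aUZI$abracadabr
  sorted[5] = abraUZI$abracad
  sorted[6] = abracadabraUZI$
  sorted[7] = acadabraUZI$abr
  sorted[8] = adabraUZI$abrac
  sorted[9] = braUZI$abracada
  sorted[10] = bracadabraUZI$a
  sorted[11] = cadabraUZI$abra
  sorted[12] = dabraUZI$abraca
  sorted[13] = raUZI$abracadab
  sorted[14] = racadabraUZI$ab
sorted[2] = UZI$abracadabra

Answer: UZI$abracadabra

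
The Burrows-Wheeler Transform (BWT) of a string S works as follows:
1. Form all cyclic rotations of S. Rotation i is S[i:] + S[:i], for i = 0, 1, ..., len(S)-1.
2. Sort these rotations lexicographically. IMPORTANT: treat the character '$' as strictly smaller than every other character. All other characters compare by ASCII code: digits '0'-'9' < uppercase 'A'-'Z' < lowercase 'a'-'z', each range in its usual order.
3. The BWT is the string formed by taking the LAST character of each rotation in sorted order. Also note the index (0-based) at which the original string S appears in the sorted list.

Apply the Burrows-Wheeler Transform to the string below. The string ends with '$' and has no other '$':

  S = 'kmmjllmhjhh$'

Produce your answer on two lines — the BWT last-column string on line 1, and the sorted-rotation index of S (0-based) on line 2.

Answer: hhjmhm$jllmk
6

Derivation:
All 12 rotations (rotation i = S[i:]+S[:i]):
  rot[0] = kmmjllmhjhh$
  rot[1] = mmjllmhjhh$k
  rot[2] = mjllmhjhh$km
  rot[3] = jllmhjhh$kmm
  rot[4] = llmhjhh$kmmj
  rot[5] = lmhjhh$kmmjl
  rot[6] = mhjhh$kmmjll
  rot[7] = hjhh$kmmjllm
  rot[8] = jhh$kmmjllmh
  rot[9] = hh$kmmjllmhj
  rot[10] = h$kmmjllmhjh
  rot[11] = $kmmjllmhjhh
Sorted (with $ < everything):
  sorted[0] = $kmmjllmhjhh  (last char: 'h')
  sorted[1] = h$kmmjllmhjh  (last char: 'h')
  sorted[2] = hh$kmmjllmhj  (last char: 'j')
  sorted[3] = hjhh$kmmjllm  (last char: 'm')
  sorted[4] = jhh$kmmjllmh  (last char: 'h')
  sorted[5] = jllmhjhh$kmm  (last char: 'm')
  sorted[6] = kmmjllmhjhh$  (last char: '$')
  sorted[7] = llmhjhh$kmmj  (last char: 'j')
  sorted[8] = lmhjhh$kmmjl  (last char: 'l')
  sorted[9] = mhjhh$kmmjll  (last char: 'l')
  sorted[10] = mjllmhjhh$km  (last char: 'm')
  sorted[11] = mmjllmhjhh$k  (last char: 'k')
Last column: hhjmhm$jllmk
Original string S is at sorted index 6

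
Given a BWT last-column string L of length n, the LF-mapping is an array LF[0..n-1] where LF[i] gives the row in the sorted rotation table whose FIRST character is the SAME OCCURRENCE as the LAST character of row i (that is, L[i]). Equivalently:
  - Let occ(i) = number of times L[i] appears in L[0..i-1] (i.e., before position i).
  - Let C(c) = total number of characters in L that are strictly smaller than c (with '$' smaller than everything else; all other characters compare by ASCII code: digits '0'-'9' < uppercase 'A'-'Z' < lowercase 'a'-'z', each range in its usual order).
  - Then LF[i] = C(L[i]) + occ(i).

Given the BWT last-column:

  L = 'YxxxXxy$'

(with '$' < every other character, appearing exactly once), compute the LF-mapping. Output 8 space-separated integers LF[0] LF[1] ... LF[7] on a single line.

Char counts: '$':1, 'X':1, 'Y':1, 'x':4, 'y':1
C (first-col start): C('$')=0, C('X')=1, C('Y')=2, C('x')=3, C('y')=7
L[0]='Y': occ=0, LF[0]=C('Y')+0=2+0=2
L[1]='x': occ=0, LF[1]=C('x')+0=3+0=3
L[2]='x': occ=1, LF[2]=C('x')+1=3+1=4
L[3]='x': occ=2, LF[3]=C('x')+2=3+2=5
L[4]='X': occ=0, LF[4]=C('X')+0=1+0=1
L[5]='x': occ=3, LF[5]=C('x')+3=3+3=6
L[6]='y': occ=0, LF[6]=C('y')+0=7+0=7
L[7]='$': occ=0, LF[7]=C('$')+0=0+0=0

Answer: 2 3 4 5 1 6 7 0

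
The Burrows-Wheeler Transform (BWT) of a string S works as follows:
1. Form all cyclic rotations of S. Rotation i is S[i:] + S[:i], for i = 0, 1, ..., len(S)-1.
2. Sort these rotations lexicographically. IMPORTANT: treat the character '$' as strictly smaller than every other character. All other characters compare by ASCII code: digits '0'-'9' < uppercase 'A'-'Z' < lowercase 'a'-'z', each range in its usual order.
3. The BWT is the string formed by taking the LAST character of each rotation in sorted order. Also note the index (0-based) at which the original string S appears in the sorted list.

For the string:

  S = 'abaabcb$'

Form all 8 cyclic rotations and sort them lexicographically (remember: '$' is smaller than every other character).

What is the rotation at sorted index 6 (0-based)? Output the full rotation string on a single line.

All 8 rotations (rotation i = S[i:]+S[:i]):
  rot[0] = abaabcb$
  rot[1] = baabcb$a
  rot[2] = aabcb$ab
  rot[3] = abcb$aba
  rot[4] = bcb$abaa
  rot[5] = cb$abaab
  rot[6] = b$abaabc
  rot[7] = $abaabcb
Sorted (with $ < everything):
  sorted[0] = $abaabcb
  sorted[1] = aabcb$ab
  sorted[2] = abaabcb$
  sorted[3] = abcb$aba
  sorted[4] = b$abaabc
  sorted[5] = baabcb$a
  sorted[6] = bcb$abaa
  sorted[7] = cb$abaab
sorted[6] = bcb$abaa

Answer: bcb$abaa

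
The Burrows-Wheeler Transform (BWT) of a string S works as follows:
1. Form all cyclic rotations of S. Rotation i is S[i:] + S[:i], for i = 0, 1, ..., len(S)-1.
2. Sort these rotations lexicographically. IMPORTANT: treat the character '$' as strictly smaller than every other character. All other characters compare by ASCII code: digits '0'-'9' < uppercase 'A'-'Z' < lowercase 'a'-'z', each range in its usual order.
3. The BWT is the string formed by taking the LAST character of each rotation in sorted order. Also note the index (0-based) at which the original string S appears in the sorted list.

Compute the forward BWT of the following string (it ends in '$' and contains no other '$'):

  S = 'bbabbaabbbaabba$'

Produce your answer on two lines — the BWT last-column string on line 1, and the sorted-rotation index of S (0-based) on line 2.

All 16 rotations (rotation i = S[i:]+S[:i]):
  rot[0] = bbabbaabbbaabba$
  rot[1] = babbaabbbaabba$b
  rot[2] = abbaabbbaabba$bb
  rot[3] = bbaabbbaabba$bba
  rot[4] = baabbbaabba$bbab
  rot[5] = aabbbaabba$bbabb
  rot[6] = abbbaabba$bbabba
  rot[7] = bbbaabba$bbabbaa
  rot[8] = bbaabba$bbabbaab
  rot[9] = baabba$bbabbaabb
  rot[10] = aabba$bbabbaabbb
  rot[11] = abba$bbabbaabbba
  rot[12] = bba$bbabbaabbbaa
  rot[13] = ba$bbabbaabbbaab
  rot[14] = a$bbabbaabbbaabb
  rot[15] = $bbabbaabbbaabba
Sorted (with $ < everything):
  sorted[0] = $bbabbaabbbaabba  (last char: 'a')
  sorted[1] = a$bbabbaabbbaabb  (last char: 'b')
  sorted[2] = aabba$bbabbaabbb  (last char: 'b')
  sorted[3] = aabbbaabba$bbabb  (last char: 'b')
  sorted[4] = abba$bbabbaabbba  (last char: 'a')
  sorted[5] = abbaabbbaabba$bb  (last char: 'b')
  sorted[6] = abbbaabba$bbabba  (last char: 'a')
  sorted[7] = ba$bbabbaabbbaab  (last char: 'b')
  sorted[8] = baabba$bbabbaabb  (last char: 'b')
  sorted[9] = baabbbaabba$bbab  (last char: 'b')
  sorted[10] = babbaabbbaabba$b  (last char: 'b')
  sorted[11] = bba$bbabbaabbbaa  (last char: 'a')
  sorted[12] = bbaabba$bbabbaab  (last char: 'b')
  sorted[13] = bbaabbbaabba$bba  (last char: 'a')
  sorted[14] = bbabbaabbbaabba$  (last char: '$')
  sorted[15] = bbbaabba$bbabbaa  (last char: 'a')
Last column: abbbababbbbaba$a
Original string S is at sorted index 14

Answer: abbbababbbbaba$a
14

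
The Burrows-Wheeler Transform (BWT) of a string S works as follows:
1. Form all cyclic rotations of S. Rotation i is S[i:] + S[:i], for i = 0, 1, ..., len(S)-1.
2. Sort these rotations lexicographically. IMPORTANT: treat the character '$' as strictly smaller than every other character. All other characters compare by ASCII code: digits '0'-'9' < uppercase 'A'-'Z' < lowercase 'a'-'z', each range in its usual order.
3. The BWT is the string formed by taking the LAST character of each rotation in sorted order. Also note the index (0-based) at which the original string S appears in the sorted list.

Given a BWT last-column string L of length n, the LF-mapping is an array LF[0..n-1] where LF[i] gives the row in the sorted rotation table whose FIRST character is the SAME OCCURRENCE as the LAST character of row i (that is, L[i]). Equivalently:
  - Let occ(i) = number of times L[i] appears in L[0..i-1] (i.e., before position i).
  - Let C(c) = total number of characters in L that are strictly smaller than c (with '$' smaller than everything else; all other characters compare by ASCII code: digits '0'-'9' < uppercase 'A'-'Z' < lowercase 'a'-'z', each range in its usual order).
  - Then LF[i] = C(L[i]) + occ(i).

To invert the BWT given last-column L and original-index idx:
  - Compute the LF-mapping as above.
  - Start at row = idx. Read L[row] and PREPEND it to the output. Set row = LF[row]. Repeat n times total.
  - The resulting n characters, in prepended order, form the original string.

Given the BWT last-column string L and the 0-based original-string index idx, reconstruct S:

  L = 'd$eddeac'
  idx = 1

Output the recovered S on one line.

LF mapping: 3 0 6 4 5 7 1 2
Walk LF starting at row 1, prepending L[row]:
  step 1: row=1, L[1]='$', prepend. Next row=LF[1]=0
  step 2: row=0, L[0]='d', prepend. Next row=LF[0]=3
  step 3: row=3, L[3]='d', prepend. Next row=LF[3]=4
  step 4: row=4, L[4]='d', prepend. Next row=LF[4]=5
  step 5: row=5, L[5]='e', prepend. Next row=LF[5]=7
  step 6: row=7, L[7]='c', prepend. Next row=LF[7]=2
  step 7: row=2, L[2]='e', prepend. Next row=LF[2]=6
  step 8: row=6, L[6]='a', prepend. Next row=LF[6]=1
Reversed output: aeceddd$

Answer: aeceddd$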